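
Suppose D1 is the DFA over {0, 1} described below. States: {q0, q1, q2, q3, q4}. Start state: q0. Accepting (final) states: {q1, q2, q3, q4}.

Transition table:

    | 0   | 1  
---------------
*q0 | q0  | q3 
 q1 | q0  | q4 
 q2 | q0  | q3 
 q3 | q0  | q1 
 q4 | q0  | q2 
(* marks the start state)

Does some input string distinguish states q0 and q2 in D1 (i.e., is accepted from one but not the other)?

Yes

Every state is reachable, so we keep all 5.
Start with accepting vs non-accepting: {q1,q2,q3,q4} | {q0}.
The partition is now stable with 2 blocks: {q1,q2,q3,q4} | {q0}.
q0 and q2 end up in different blocks, so they are distinguishable. For instance, the string 'ε' is accepted from only q2.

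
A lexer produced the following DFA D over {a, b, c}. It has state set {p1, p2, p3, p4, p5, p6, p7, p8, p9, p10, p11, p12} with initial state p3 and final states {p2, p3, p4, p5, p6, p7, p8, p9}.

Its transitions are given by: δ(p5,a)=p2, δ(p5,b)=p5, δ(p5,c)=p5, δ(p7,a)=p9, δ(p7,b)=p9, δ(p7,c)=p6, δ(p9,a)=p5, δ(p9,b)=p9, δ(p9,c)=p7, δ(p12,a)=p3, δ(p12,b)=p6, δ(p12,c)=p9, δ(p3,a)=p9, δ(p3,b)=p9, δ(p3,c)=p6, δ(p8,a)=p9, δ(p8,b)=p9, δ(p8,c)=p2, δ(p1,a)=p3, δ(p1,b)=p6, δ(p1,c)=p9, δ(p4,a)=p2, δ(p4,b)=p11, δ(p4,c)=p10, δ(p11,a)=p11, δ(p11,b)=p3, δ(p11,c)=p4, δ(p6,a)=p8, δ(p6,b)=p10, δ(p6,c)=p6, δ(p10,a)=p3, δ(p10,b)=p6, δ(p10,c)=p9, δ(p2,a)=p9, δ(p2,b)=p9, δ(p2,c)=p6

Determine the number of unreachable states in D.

4

BFS from p3 reaches {p2, p3, p5, p6, p7, p8, p9, p10}; the 4 state(s) p1, p4, p11, p12 are never visited.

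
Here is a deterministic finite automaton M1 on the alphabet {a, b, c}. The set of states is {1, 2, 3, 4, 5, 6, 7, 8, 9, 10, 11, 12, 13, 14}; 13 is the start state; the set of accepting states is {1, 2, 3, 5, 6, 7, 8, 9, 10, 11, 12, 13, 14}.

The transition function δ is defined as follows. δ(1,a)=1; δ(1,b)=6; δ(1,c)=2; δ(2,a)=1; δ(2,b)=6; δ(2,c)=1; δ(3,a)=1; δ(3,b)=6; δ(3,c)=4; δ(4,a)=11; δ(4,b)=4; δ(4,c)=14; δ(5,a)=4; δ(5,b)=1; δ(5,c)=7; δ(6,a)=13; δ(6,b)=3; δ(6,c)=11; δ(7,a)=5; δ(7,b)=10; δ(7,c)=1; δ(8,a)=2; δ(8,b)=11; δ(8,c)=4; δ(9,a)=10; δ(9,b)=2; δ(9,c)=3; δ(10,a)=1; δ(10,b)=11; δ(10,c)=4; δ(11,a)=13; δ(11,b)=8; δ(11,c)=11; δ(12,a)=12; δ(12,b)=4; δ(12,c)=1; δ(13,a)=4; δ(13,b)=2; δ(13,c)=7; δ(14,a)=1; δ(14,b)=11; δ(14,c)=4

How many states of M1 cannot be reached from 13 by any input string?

BFS from 13 reaches {1, 2, 3, 4, 5, 6, 7, 8, 10, 11, 13, 14}; the 2 state(s) 9, 12 are never visited.

2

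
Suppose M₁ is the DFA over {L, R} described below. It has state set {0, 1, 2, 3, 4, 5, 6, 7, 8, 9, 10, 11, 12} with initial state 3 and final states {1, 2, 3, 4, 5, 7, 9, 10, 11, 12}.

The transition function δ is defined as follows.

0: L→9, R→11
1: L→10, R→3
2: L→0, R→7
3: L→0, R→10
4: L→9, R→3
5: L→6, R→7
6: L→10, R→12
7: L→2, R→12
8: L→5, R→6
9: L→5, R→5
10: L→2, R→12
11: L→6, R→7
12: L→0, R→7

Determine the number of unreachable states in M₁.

No path from 3 leads to 1, 4, 8; the other 10 states are all reachable.

3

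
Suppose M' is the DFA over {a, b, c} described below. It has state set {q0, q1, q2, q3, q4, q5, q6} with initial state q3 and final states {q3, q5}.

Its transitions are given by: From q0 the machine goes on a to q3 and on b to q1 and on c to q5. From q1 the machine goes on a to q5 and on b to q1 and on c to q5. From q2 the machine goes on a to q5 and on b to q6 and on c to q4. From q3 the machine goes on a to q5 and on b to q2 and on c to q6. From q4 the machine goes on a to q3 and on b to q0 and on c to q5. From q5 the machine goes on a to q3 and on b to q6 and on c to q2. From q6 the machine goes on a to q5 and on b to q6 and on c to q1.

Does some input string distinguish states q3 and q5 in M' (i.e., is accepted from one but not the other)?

No

Initial partition by acceptance: {q3,q5} | {q0,q1,q2,q4,q6}.
Split {q0,q1,q2,q4,q6} by δ(·,c) → {q0,q1,q4} and {q2,q6}.
Stable partition: {q3,q5} | {q0,q1,q4} | {q2,q6} — 3 equivalence classes.
q3 and q5 lie in the same block of the stable partition, so they are equivalent — no string distinguishes them.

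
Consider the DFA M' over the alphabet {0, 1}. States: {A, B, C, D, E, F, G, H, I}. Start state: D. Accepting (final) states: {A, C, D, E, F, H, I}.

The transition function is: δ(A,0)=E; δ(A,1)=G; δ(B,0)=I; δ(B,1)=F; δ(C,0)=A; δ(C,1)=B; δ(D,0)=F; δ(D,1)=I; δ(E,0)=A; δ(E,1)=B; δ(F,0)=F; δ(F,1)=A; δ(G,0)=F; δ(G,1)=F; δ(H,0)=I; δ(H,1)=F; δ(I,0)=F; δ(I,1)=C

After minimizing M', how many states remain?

4

First remove the unreachable states {H}; 8 states remain.
Initial partition by acceptance: {A,C,D,E,F,I} | {B,G}.
Refine {A,C,D,E,F,I} on symbol 1: members go to different blocks, giving {A,C,E} and {D,F,I}.
On input 1, block {D,F,I} splits into {F,I} and {D}.
No further refinement is possible. Final partition (4 blocks): {A,C,E} | {B,G} | {F,I} | {D}.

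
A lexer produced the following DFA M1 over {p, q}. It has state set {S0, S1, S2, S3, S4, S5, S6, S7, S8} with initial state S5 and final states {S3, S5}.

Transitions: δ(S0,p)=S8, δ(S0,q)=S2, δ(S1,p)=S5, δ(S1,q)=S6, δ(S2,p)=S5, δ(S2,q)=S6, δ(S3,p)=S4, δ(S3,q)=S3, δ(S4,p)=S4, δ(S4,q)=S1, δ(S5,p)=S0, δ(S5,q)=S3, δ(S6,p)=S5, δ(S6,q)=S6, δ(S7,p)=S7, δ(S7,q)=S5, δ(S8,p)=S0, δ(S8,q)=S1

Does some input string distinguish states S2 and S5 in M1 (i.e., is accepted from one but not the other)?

Yes

First remove the unreachable states {S7}; 8 states remain.
Start with accepting vs non-accepting: {S3,S5} | {S0,S1,S2,S4,S6,S8}.
Split {S0,S1,S2,S4,S6,S8} by δ(·,p) → {S0,S4,S8} and {S1,S2,S6}.
Stable partition: {S3,S5} | {S0,S4,S8} | {S1,S2,S6} — 3 equivalence classes.
S2 and S5 end up in different blocks, so they are distinguishable. For instance, the string 'ε' is accepted from only S5.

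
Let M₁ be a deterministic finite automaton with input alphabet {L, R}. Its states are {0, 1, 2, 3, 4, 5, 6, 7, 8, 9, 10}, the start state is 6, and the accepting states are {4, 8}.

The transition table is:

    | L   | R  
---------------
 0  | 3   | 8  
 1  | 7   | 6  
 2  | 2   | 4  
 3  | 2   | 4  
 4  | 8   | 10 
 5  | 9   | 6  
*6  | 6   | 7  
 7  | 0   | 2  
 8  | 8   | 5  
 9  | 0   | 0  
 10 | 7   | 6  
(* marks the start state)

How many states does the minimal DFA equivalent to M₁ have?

5

First remove the unreachable states {1}; 10 states remain.
Initial partition by acceptance: {4,8} | {0,2,3,5,6,7,9,10}.
Refine {0,2,3,5,6,7,9,10} on symbol R: members go to different blocks, giving {5,6,7,9,10} and {0,2,3}.
Refine {5,6,7,9,10} on symbol L: members go to different blocks, giving {5,6,10} and {7,9}.
Split {5,6,10} by δ(·,L) → {5,10} and {6}.
No further refinement is possible. Final partition (5 blocks): {4,8} | {5,10} | {0,2,3} | {7,9} | {6}.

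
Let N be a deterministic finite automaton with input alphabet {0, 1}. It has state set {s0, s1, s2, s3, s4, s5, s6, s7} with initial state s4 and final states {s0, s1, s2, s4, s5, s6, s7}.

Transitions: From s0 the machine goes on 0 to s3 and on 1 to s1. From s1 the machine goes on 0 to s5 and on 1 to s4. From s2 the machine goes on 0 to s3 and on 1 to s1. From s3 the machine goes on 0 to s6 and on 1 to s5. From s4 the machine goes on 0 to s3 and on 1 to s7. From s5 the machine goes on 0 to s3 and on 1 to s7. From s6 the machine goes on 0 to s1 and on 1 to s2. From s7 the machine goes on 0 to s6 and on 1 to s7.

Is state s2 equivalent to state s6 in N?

First remove the unreachable states {s0}; 7 states remain.
P0 = {s1,s2,s4,s5,s6,s7} | {s3}.
Split {s1,s2,s4,s5,s6,s7} by δ(·,0) → {s1,s6,s7} and {s2,s4,s5}.
On input 0, block {s1,s6,s7} splits into {s6,s7} and {s1}.
On input 0, block {s6,s7} splits into {s6} and {s7}.
Split {s2,s4,s5} by δ(·,1) → {s4,s5} and {s2}.
No further refinement is possible. Final partition (6 blocks): {s6} | {s3} | {s4,s5} | {s1} | {s7} | {s2}.
s2 and s6 end up in different blocks, so they are distinguishable. For instance, the string '0' is accepted from only s6.

No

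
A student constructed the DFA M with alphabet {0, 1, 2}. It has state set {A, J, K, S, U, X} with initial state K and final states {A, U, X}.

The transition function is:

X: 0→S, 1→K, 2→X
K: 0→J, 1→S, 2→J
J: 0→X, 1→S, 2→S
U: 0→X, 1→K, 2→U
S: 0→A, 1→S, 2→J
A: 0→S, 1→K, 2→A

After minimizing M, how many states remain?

3

Reachable states from the start: {A,J,K,S,X}. Unreachable: {U} — drop them.
Initial partition by acceptance: {A,X} | {J,K,S}.
Split {J,K,S} by δ(·,0) → {J,S} and {K}.
The partition is now stable with 3 blocks: {A,X} | {J,S} | {K}.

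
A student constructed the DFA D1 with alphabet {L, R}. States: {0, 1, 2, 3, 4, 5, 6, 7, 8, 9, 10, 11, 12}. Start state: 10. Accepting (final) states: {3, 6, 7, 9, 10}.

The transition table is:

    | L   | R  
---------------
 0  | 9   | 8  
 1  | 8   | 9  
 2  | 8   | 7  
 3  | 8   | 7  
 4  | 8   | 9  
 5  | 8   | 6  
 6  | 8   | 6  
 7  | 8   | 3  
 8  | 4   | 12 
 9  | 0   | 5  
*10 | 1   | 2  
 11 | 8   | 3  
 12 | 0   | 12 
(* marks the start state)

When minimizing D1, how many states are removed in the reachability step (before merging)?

BFS from 10 reaches {0, 1, 2, 3, 4, 5, 6, 7, 8, 9, 10, 12}; the 1 state(s) 11 are never visited.

1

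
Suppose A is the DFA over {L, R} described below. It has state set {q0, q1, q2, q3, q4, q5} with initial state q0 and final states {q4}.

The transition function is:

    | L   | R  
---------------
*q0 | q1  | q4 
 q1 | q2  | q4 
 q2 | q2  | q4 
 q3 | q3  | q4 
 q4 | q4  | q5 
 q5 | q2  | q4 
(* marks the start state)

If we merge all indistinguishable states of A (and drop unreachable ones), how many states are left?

Reachable states from the start: {q0,q1,q2,q4,q5}. Unreachable: {q3} — drop them.
Initial partition by acceptance: {q4} | {q0,q1,q2,q5}.
No further refinement is possible. Final partition (2 blocks): {q4} | {q0,q1,q2,q5}.

2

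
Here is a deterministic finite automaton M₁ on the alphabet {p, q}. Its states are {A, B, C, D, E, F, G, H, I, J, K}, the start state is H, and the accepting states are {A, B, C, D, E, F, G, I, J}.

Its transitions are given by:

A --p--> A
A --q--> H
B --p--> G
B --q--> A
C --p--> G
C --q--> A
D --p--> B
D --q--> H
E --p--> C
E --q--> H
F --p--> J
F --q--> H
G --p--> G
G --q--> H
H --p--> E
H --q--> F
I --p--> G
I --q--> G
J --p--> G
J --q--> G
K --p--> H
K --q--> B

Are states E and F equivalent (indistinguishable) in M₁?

Yes

Reachable states from the start: {A,C,E,F,G,H,J}. Unreachable: {B,D,I,K} — drop them.
Start with accepting vs non-accepting: {A,C,E,F,G,J} | {H}.
Split {A,C,E,F,G,J} by δ(·,q) → {A,E,F,G} and {C,J}.
On input p, block {A,E,F,G} splits into {A,G} and {E,F}.
The partition is now stable with 4 blocks: {A,G} | {H} | {C,J} | {E,F}.
E and F lie in the same block of the stable partition, so they are equivalent — no string distinguishes them.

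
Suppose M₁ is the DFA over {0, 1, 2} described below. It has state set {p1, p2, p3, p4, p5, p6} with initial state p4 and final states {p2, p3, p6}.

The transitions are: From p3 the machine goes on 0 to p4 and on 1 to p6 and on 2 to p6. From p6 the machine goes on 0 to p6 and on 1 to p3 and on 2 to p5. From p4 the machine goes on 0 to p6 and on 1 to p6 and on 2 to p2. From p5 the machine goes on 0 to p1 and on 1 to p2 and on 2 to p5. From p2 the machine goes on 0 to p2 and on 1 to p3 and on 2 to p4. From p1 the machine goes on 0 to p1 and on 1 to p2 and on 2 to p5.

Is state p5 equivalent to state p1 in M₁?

Yes

Start with accepting vs non-accepting: {p2,p3,p6} | {p1,p4,p5}.
Refine {p2,p3,p6} on symbol 0: members go to different blocks, giving {p2,p6} and {p3}.
Refine {p1,p4,p5} on symbol 0: members go to different blocks, giving {p1,p5} and {p4}.
Split {p2,p6} by δ(·,2) → {p2} and {p6}.
The partition is now stable with 5 blocks: {p2} | {p1,p5} | {p3} | {p4} | {p6}.
p5 and p1 lie in the same block of the stable partition, so they are equivalent — no string distinguishes them.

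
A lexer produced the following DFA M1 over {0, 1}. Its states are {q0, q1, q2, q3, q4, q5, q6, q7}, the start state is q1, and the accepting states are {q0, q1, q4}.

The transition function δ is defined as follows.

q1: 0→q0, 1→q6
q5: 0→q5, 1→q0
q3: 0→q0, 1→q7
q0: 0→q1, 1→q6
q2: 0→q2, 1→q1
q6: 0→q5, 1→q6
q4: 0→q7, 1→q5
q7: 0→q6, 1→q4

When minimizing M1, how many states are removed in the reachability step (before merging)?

No path from q1 leads to q2, q3, q4, q7; the other 4 states are all reachable.

4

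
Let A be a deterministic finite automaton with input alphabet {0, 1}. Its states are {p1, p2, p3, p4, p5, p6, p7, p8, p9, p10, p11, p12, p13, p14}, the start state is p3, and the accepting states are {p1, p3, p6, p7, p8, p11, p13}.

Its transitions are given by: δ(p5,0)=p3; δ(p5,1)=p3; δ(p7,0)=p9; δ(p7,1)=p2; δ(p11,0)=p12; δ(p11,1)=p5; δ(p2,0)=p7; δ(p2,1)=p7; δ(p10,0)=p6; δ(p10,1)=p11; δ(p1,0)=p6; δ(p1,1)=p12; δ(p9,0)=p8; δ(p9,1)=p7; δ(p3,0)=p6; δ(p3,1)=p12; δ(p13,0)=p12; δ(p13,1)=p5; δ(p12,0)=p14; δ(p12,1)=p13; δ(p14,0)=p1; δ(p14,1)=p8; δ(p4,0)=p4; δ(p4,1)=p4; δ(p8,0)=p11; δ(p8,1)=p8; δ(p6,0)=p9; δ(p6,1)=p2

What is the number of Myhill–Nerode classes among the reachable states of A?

Reachable states from the start: {p1,p2,p3,p5,p6,p7,p8,p9,p11,p12,p13,p14}. Unreachable: {p4,p10} — drop them.
Start with accepting vs non-accepting: {p1,p3,p6,p7,p8,p11,p13} | {p2,p5,p9,p12,p14}.
Split {p1,p3,p6,p7,p8,p11,p13} by δ(·,0) → {p6,p7,p11,p13} and {p1,p3,p8}.
Split {p2,p5,p9,p12,p14} by δ(·,0) → {p5,p9,p14} and {p2} and {p12}.
On input 0, block {p6,p7,p11,p13} splits into {p6,p7} and {p11,p13}.
Refine {p5,p9,p14} on symbol 1: members go to different blocks, giving {p5,p14} and {p9}.
On input 0, block {p1,p3,p8} splits into {p1,p3} and {p8}.
On input 1, block {p5,p14} splits into {p5} and {p14}.
The partition is now stable with 9 blocks: {p6,p7} | {p5} | {p1,p3} | {p2} | {p12} | {p11,p13} | {p9} | {p8} | {p14}.

9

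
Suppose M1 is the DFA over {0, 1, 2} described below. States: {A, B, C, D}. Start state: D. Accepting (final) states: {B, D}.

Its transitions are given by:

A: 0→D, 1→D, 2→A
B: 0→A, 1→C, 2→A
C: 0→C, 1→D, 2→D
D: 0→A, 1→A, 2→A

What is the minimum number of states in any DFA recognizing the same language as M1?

2

States {B,C} cannot be reached from the start state, so discard them.
Initial partition by acceptance: {D} | {A}.
The partition is now stable with 2 blocks: {D} | {A}.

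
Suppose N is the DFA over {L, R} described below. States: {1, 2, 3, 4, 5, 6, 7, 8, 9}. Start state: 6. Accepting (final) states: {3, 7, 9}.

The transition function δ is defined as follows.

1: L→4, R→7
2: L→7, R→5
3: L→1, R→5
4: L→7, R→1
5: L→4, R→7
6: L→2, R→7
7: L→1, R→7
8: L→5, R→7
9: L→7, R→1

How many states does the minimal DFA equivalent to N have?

3

First remove the unreachable states {3,8,9}; 6 states remain.
P0 = {7} | {1,2,4,5,6}.
On input L, block {1,2,4,5,6} splits into {1,5,6} and {2,4}.
No further refinement is possible. Final partition (3 blocks): {7} | {1,5,6} | {2,4}.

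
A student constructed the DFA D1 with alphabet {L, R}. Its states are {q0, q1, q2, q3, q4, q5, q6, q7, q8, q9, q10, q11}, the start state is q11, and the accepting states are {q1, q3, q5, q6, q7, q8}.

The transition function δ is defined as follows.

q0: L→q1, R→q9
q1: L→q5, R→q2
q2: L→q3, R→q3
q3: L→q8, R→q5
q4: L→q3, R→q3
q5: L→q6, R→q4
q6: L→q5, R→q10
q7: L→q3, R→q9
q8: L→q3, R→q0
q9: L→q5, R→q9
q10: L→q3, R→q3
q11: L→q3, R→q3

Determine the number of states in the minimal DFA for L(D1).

5

States {q7} cannot be reached from the start state, so discard them.
Initial partition by acceptance: {q1,q3,q5,q6,q8} | {q0,q2,q4,q9,q10,q11}.
Refine {q1,q3,q5,q6,q8} on symbol R: members go to different blocks, giving {q1,q5,q6,q8} and {q3}.
On input L, block {q1,q5,q6,q8} splits into {q1,q5,q6} and {q8}.
On input L, block {q0,q2,q4,q9,q10,q11} splits into {q2,q4,q10,q11} and {q0,q9}.
Stable partition: {q1,q5,q6} | {q2,q4,q10,q11} | {q3} | {q8} | {q0,q9} — 5 equivalence classes.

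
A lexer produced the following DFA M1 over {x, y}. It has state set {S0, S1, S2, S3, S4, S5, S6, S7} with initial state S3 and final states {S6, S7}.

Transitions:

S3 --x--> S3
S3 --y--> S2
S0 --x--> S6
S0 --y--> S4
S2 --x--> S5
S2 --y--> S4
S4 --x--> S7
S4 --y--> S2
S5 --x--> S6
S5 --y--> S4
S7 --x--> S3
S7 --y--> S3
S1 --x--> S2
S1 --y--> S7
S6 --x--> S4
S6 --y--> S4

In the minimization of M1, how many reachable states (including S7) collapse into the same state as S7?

States {S0,S1} cannot be reached from the start state, so discard them.
Initial partition by acceptance: {S6,S7} | {S2,S3,S4,S5}.
On input x, block {S2,S3,S4,S5} splits into {S2,S3} and {S4,S5}.
On input x, block {S6,S7} splits into {S6} and {S7}.
Refine {S2,S3} on symbol x: members go to different blocks, giving {S2} and {S3}.
On input x, block {S4,S5} splits into {S4} and {S5}.
No further refinement is possible. Final partition (6 blocks): {S6} | {S2} | {S4} | {S7} | {S3} | {S5}.
The equivalence class containing S7 is {S7}, of size 1.

1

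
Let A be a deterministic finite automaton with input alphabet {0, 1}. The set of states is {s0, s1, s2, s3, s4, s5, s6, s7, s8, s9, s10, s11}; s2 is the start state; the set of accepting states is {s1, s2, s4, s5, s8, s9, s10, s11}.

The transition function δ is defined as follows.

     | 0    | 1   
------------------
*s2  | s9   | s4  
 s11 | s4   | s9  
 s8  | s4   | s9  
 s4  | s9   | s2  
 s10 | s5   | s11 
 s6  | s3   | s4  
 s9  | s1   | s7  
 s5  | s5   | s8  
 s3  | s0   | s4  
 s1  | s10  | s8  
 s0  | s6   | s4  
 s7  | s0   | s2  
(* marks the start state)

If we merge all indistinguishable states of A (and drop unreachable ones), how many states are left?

Initial partition by acceptance: {s1,s2,s4,s5,s8,s9,s10,s11} | {s0,s3,s6,s7}.
Refine {s1,s2,s4,s5,s8,s9,s10,s11} on symbol 1: members go to different blocks, giving {s1,s2,s4,s5,s8,s10,s11} and {s9}.
Refine {s1,s2,s4,s5,s8,s10,s11} on symbol 0: members go to different blocks, giving {s1,s5,s8,s10,s11} and {s2,s4}.
On input 0, block {s1,s5,s8,s10,s11} splits into {s1,s5,s10} and {s8,s11}.
Stable partition: {s1,s5,s10} | {s0,s3,s6,s7} | {s9} | {s2,s4} | {s8,s11} — 5 equivalence classes.

5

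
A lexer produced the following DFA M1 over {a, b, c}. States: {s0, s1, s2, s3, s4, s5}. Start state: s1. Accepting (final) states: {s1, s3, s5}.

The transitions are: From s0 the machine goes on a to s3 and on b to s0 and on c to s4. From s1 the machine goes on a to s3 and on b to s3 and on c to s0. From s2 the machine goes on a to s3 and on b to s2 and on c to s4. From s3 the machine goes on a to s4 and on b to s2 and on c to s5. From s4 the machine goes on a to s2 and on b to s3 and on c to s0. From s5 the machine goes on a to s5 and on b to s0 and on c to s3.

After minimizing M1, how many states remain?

5

Start with accepting vs non-accepting: {s1,s3,s5} | {s0,s2,s4}.
Refine {s1,s3,s5} on symbol a: members go to different blocks, giving {s1,s5} and {s3}.
Refine {s1,s5} on symbol a: members go to different blocks, giving {s1} and {s5}.
Refine {s0,s2,s4} on symbol a: members go to different blocks, giving {s0,s2} and {s4}.
Stable partition: {s1} | {s0,s2} | {s3} | {s5} | {s4} — 5 equivalence classes.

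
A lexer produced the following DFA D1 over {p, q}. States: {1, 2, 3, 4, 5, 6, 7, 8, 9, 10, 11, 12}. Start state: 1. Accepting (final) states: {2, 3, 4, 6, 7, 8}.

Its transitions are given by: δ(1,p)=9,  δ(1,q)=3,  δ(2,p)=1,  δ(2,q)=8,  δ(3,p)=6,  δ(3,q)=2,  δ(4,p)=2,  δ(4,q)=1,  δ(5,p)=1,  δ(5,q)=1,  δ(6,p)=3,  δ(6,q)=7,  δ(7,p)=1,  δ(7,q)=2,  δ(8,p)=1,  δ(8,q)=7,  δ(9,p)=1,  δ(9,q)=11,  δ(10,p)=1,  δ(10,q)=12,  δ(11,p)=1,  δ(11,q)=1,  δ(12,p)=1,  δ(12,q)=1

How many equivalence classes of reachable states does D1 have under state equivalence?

First remove the unreachable states {4,5,10,12}; 8 states remain.
Start with accepting vs non-accepting: {2,3,6,7,8} | {1,9,11}.
Split {2,3,6,7,8} by δ(·,p) → {2,7,8} and {3,6}.
On input q, block {1,9,11} splits into {9,11} and {1}.
On input q, block {9,11} splits into {9} and {11}.
The partition is now stable with 5 blocks: {2,7,8} | {9} | {3,6} | {1} | {11}.

5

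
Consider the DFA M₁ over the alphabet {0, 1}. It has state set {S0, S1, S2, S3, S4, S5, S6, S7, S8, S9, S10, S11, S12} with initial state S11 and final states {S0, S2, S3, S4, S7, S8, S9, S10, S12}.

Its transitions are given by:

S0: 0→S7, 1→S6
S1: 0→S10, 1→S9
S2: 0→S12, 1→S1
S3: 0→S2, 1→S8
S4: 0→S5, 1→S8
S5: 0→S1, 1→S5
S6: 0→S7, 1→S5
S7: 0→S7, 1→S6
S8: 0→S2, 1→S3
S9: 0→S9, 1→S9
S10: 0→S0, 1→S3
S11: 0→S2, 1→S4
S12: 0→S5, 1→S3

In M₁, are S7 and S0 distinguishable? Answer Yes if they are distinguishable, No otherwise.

No

P0 = {S0,S2,S3,S4,S7,S8,S9,S10,S12} | {S1,S5,S6,S11}.
Refine {S0,S2,S3,S4,S7,S8,S9,S10,S12} on symbol 0: members go to different blocks, giving {S0,S2,S3,S7,S8,S9,S10} and {S4,S12}.
Refine {S0,S2,S3,S7,S8,S9,S10} on symbol 0: members go to different blocks, giving {S0,S3,S7,S8,S9,S10} and {S2}.
On input 0, block {S0,S3,S7,S8,S9,S10} splits into {S0,S7,S9,S10} and {S3,S8}.
Split {S0,S7,S9,S10} by δ(·,1) → {S0,S7} and {S9} and {S10}.
Refine {S1,S5,S6,S11} on symbol 0: members go to different blocks, giving {S1} and {S5} and {S6} and {S11}.
The partition is now stable with 10 blocks: {S0,S7} | {S1} | {S4,S12} | {S2} | {S3,S8} | {S9} | {S10} | {S5} | {S6} | {S11}.
S7 and S0 lie in the same block of the stable partition, so they are equivalent — no string distinguishes them.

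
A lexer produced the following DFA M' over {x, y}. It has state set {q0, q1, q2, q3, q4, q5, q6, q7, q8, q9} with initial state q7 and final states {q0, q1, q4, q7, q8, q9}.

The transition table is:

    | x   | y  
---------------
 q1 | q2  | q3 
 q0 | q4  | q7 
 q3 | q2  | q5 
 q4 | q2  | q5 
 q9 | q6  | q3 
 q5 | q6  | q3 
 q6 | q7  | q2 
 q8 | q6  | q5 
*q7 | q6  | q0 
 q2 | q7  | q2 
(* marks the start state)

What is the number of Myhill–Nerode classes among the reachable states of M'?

5

Reachable states from the start: {q0,q2,q3,q4,q5,q6,q7}. Unreachable: {q1,q8,q9} — drop them.
Initial partition by acceptance: {q0,q4,q7} | {q2,q3,q5,q6}.
Refine {q0,q4,q7} on symbol x: members go to different blocks, giving {q4,q7} and {q0}.
Refine {q4,q7} on symbol y: members go to different blocks, giving {q4} and {q7}.
On input x, block {q2,q3,q5,q6} splits into {q2,q6} and {q3,q5}.
The partition is now stable with 5 blocks: {q4} | {q2,q6} | {q0} | {q7} | {q3,q5}.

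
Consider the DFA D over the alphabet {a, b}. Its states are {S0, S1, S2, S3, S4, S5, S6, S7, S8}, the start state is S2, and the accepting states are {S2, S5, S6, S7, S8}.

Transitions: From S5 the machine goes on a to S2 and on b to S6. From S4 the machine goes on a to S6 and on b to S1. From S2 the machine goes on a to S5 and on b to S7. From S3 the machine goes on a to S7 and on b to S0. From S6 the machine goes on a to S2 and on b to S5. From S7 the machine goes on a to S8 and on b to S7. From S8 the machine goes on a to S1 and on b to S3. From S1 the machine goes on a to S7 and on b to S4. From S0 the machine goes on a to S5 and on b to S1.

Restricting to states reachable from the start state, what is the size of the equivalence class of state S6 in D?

Every state is reachable, so we keep all 9.
Start with accepting vs non-accepting: {S2,S5,S6,S7,S8} | {S0,S1,S3,S4}.
Refine {S2,S5,S6,S7,S8} on symbol a: members go to different blocks, giving {S2,S5,S6,S7} and {S8}.
On input a, block {S2,S5,S6,S7} splits into {S2,S5,S6} and {S7}.
Split {S2,S5,S6} by δ(·,b) → {S5,S6} and {S2}.
Refine {S0,S1,S3,S4} on symbol a: members go to different blocks, giving {S0,S4} and {S1,S3}.
No further refinement is possible. Final partition (6 blocks): {S5,S6} | {S0,S4} | {S8} | {S7} | {S2} | {S1,S3}.
State S6 belongs to the block {S5,S6}, which has 2 states.

2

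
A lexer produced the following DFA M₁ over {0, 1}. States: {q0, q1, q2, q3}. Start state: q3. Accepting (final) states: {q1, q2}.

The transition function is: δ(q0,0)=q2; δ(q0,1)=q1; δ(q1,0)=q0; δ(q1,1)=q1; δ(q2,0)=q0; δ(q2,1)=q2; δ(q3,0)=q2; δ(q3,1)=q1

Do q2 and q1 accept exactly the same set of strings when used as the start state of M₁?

Yes

Initial partition by acceptance: {q1,q2} | {q0,q3}.
Stable partition: {q1,q2} | {q0,q3} — 2 equivalence classes.
q2 and q1 lie in the same block of the stable partition, so they are equivalent — no string distinguishes them.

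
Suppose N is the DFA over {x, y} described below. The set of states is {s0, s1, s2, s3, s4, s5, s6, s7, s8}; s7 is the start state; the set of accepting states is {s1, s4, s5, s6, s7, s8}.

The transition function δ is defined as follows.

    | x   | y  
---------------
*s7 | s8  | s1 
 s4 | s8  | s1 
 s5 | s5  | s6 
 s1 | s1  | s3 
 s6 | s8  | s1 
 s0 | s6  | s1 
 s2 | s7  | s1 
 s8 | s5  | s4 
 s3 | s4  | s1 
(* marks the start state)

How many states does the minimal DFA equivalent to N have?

4

Reachable states from the start: {s1,s3,s4,s5,s6,s7,s8}. Unreachable: {s0,s2} — drop them.
P0 = {s1,s4,s5,s6,s7,s8} | {s3}.
On input y, block {s1,s4,s5,s6,s7,s8} splits into {s4,s5,s6,s7,s8} and {s1}.
On input y, block {s4,s5,s6,s7,s8} splits into {s4,s6,s7} and {s5,s8}.
Stable partition: {s4,s6,s7} | {s3} | {s1} | {s5,s8} — 4 equivalence classes.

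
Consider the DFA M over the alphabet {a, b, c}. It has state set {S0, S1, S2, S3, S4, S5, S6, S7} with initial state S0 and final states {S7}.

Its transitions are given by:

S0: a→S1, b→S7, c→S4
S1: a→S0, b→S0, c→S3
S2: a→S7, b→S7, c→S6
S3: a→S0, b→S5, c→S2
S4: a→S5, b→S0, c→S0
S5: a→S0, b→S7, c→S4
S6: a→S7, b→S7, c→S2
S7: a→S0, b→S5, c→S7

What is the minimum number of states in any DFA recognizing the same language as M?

Start with accepting vs non-accepting: {S7} | {S0,S1,S2,S3,S4,S5,S6}.
Refine {S0,S1,S2,S3,S4,S5,S6} on symbol a: members go to different blocks, giving {S0,S1,S3,S4,S5} and {S2,S6}.
Split {S0,S1,S3,S4,S5} by δ(·,b) → {S1,S3,S4} and {S0,S5}.
On input c, block {S1,S3,S4} splits into {S1} and {S3} and {S4}.
Refine {S0,S5} on symbol a: members go to different blocks, giving {S0} and {S5}.
No further refinement is possible. Final partition (7 blocks): {S7} | {S1} | {S2,S6} | {S0} | {S3} | {S4} | {S5}.

7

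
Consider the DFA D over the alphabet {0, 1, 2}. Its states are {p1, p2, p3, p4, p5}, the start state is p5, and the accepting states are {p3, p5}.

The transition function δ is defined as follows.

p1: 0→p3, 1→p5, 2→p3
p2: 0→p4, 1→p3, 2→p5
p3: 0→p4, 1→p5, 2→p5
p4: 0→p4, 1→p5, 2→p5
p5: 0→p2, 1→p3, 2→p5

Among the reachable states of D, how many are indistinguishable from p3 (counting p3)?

2

Reachable states from the start: {p2,p3,p4,p5}. Unreachable: {p1} — drop them.
Initial partition by acceptance: {p3,p5} | {p2,p4}.
Stable partition: {p3,p5} | {p2,p4} — 2 equivalence classes.
The equivalence class containing p3 is {p3,p5}, of size 2.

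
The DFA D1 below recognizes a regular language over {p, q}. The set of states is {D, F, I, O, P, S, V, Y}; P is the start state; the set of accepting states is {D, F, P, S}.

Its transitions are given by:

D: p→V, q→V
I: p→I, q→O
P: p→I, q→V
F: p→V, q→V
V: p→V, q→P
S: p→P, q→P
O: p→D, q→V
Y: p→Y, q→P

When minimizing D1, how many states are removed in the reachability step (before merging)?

Starting at P and following transitions, the reachable set is {D, I, O, P, V}. That leaves F, S, Y unreachable — 3 in total.

3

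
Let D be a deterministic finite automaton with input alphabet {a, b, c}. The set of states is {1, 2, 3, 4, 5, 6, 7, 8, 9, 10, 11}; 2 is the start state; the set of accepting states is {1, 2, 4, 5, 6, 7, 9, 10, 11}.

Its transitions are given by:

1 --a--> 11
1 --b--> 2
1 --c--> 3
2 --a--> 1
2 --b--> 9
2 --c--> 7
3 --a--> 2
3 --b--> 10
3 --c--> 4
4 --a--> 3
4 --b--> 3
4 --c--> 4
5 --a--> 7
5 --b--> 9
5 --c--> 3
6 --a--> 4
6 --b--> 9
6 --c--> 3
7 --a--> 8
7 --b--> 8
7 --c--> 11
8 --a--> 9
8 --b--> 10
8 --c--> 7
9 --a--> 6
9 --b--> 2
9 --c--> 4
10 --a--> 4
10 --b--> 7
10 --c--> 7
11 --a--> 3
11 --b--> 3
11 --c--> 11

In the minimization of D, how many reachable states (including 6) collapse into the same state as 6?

2

Reachable states from the start: {1,2,3,4,6,7,8,9,10,11}. Unreachable: {5} — drop them.
Start with accepting vs non-accepting: {1,2,4,6,7,9,10,11} | {3,8}.
Split {1,2,4,6,7,9,10,11} by δ(·,a) → {1,2,6,9,10} and {4,7,11}.
Refine {1,2,6,9,10} on symbol a: members go to different blocks, giving {1,6,10} and {2,9}.
On input b, block {1,6,10} splits into {1,6} and {10}.
No further refinement is possible. Final partition (5 blocks): {1,6} | {3,8} | {4,7,11} | {2,9} | {10}.
State 6 belongs to the block {1,6}, which has 2 states.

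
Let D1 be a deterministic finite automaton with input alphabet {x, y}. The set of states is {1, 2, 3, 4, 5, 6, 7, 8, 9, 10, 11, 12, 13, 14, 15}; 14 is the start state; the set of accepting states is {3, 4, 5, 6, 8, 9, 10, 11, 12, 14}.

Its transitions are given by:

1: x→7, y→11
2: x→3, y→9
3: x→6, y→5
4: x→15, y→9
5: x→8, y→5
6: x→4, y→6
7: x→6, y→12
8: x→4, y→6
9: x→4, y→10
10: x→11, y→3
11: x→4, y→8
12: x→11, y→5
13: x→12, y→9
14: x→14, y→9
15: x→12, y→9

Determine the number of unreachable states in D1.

4

No path from 14 leads to 1, 2, 7, 13; the other 11 states are all reachable.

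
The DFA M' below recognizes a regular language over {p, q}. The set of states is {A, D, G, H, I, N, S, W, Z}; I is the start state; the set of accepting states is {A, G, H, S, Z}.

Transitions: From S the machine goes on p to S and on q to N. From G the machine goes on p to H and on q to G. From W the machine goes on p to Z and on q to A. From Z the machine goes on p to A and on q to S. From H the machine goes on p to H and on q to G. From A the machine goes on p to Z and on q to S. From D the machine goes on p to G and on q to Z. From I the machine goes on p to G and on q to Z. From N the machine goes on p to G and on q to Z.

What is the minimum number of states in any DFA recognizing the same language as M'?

4

Reachable states from the start: {A,G,H,I,N,S,Z}. Unreachable: {D,W} — drop them.
P0 = {A,G,H,S,Z} | {I,N}.
Split {A,G,H,S,Z} by δ(·,q) → {A,G,H,Z} and {S}.
On input q, block {A,G,H,Z} splits into {G,H} and {A,Z}.
The partition is now stable with 4 blocks: {G,H} | {I,N} | {S} | {A,Z}.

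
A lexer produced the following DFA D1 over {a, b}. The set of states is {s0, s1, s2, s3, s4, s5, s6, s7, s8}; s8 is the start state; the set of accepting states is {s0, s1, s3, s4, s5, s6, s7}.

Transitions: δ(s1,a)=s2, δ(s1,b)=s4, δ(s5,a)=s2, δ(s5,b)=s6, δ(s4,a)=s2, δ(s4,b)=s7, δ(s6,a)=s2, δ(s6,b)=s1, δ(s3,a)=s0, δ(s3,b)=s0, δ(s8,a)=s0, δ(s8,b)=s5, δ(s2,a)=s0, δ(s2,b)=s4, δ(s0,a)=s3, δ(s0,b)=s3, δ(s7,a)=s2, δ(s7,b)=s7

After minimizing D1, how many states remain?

3

Every state is reachable, so we keep all 9.
Initial partition by acceptance: {s0,s1,s3,s4,s5,s6,s7} | {s2,s8}.
Split {s0,s1,s3,s4,s5,s6,s7} by δ(·,a) → {s1,s4,s5,s6,s7} and {s0,s3}.
No further refinement is possible. Final partition (3 blocks): {s1,s4,s5,s6,s7} | {s2,s8} | {s0,s3}.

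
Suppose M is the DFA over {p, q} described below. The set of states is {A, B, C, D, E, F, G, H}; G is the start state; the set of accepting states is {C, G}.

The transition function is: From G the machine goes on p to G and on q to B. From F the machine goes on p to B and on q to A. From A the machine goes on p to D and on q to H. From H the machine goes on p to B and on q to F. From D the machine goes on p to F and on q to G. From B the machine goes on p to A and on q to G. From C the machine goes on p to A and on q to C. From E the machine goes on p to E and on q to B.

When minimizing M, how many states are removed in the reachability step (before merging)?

BFS from G reaches {A, B, D, F, G, H}; the 2 state(s) C, E are never visited.

2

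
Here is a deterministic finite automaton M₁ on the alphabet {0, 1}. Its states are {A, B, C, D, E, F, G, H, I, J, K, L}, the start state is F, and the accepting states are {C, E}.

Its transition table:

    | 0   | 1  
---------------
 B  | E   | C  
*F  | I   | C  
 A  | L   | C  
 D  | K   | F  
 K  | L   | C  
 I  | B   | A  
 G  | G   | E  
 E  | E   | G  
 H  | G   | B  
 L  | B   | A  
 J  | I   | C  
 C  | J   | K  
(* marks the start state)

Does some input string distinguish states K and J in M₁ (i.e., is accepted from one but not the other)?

States {D,H} cannot be reached from the start state, so discard them.
Start with accepting vs non-accepting: {C,E} | {A,B,F,G,I,J,K,L}.
Refine {C,E} on symbol 0: members go to different blocks, giving {C} and {E}.
Refine {A,B,F,G,I,J,K,L} on symbol 0: members go to different blocks, giving {A,F,G,I,J,K,L} and {B}.
On input 0, block {A,F,G,I,J,K,L} splits into {A,F,G,J,K} and {I,L}.
On input 0, block {A,F,G,J,K} splits into {A,F,J,K} and {G}.
Stable partition: {C} | {A,F,J,K} | {E} | {B} | {I,L} | {G} — 6 equivalence classes.
K and J lie in the same block of the stable partition, so they are equivalent — no string distinguishes them.

No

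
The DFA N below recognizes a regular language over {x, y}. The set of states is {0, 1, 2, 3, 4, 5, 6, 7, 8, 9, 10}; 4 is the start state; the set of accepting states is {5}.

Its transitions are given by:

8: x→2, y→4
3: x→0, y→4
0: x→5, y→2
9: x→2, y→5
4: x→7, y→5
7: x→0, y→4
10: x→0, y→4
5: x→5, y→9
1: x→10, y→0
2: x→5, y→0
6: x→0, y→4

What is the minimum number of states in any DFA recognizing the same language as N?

5

Reachable states from the start: {0,2,4,5,7,9}. Unreachable: {1,3,6,8,10} — drop them.
Initial partition by acceptance: {5} | {0,2,4,7,9}.
Refine {0,2,4,7,9} on symbol x: members go to different blocks, giving {4,7,9} and {0,2}.
On input x, block {4,7,9} splits into {7,9} and {4}.
Split {7,9} by δ(·,y) → {7} and {9}.
The partition is now stable with 5 blocks: {5} | {7} | {0,2} | {4} | {9}.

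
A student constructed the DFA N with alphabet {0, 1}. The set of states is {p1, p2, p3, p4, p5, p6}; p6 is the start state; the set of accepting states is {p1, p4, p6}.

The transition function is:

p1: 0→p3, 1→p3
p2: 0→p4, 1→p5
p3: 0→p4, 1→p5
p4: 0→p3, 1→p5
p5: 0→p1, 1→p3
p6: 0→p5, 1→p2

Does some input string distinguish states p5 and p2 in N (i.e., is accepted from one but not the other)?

P0 = {p1,p4,p6} | {p2,p3,p5}.
No further refinement is possible. Final partition (2 blocks): {p1,p4,p6} | {p2,p3,p5}.
p5 and p2 lie in the same block of the stable partition, so they are equivalent — no string distinguishes them.

No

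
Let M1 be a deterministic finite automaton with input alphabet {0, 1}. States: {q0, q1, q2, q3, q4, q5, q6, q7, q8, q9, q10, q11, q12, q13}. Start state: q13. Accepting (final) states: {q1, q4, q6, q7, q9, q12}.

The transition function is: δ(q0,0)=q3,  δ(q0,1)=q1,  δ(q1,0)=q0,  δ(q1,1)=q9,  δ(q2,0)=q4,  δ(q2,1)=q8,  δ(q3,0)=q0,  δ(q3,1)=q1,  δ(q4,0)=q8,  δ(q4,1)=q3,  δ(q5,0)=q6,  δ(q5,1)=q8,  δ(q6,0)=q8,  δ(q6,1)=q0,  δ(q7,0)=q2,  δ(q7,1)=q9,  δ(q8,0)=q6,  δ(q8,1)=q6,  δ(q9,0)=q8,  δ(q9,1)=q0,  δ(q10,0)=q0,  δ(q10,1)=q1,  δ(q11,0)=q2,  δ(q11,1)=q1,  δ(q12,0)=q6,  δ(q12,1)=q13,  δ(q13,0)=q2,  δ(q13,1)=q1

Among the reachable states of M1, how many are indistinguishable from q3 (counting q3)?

2

First remove the unreachable states {q5,q7,q10,q11,q12}; 9 states remain.
Start with accepting vs non-accepting: {q1,q4,q6,q9} | {q0,q2,q3,q8,q13}.
Refine {q1,q4,q6,q9} on symbol 1: members go to different blocks, giving {q4,q6,q9} and {q1}.
Refine {q0,q2,q3,q8,q13} on symbol 0: members go to different blocks, giving {q0,q3,q13} and {q2,q8}.
Split {q0,q3,q13} by δ(·,0) → {q0,q3} and {q13}.
Split {q2,q8} by δ(·,1) → {q2} and {q8}.
The partition is now stable with 6 blocks: {q4,q6,q9} | {q0,q3} | {q1} | {q2} | {q13} | {q8}.
State q3 belongs to the block {q0,q3}, which has 2 states.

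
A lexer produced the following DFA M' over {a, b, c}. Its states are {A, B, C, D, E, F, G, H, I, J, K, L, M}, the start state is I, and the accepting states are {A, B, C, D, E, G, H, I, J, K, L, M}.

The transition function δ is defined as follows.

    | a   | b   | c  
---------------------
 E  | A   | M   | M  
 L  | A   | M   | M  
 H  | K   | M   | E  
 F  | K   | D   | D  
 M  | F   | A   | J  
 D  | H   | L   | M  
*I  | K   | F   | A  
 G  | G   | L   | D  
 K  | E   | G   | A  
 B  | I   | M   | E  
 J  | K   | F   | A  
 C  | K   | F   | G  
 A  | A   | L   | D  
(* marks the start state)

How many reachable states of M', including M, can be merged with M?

1

States {B,C} cannot be reached from the start state, so discard them.
Initial partition by acceptance: {A,D,E,G,H,I,J,K,L,M} | {F}.
Refine {A,D,E,G,H,I,J,K,L,M} on symbol a: members go to different blocks, giving {A,D,E,G,H,I,J,K,L} and {M}.
Refine {A,D,E,G,H,I,J,K,L} on symbol b: members go to different blocks, giving {A,D,G,K} and {E,H,L} and {I,J}.
Split {A,D,G,K} by δ(·,a) → {A,G} and {D,K}.
Refine {E,H,L} on symbol a: members go to different blocks, giving {E,L} and {H}.
Split {D,K} by δ(·,a) → {D} and {K}.
No further refinement is possible. Final partition (8 blocks): {A,G} | {F} | {M} | {E,L} | {I,J} | {D} | {H} | {K}.
State M belongs to the block {M}, which has 1 states.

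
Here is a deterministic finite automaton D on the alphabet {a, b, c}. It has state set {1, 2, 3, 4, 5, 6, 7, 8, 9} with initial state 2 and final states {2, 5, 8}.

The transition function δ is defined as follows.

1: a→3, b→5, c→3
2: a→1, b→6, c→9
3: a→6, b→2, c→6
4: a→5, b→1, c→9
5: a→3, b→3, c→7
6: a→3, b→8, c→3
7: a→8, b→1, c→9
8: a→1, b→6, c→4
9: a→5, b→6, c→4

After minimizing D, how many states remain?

All states are reachable from the start state.
Initial partition by acceptance: {2,5,8} | {1,3,4,6,7,9}.
Refine {1,3,4,6,7,9} on symbol a: members go to different blocks, giving {1,3,6} and {4,7,9}.
No further refinement is possible. Final partition (3 blocks): {2,5,8} | {1,3,6} | {4,7,9}.

3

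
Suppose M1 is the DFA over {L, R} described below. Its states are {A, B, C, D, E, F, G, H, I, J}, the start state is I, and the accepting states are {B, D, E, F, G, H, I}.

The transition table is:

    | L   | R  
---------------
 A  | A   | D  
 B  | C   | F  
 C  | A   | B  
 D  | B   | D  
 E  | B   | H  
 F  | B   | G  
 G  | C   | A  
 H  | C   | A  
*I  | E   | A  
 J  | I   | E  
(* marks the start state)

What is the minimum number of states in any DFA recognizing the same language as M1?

Reachable states from the start: {A,B,C,D,E,F,G,H,I}. Unreachable: {J} — drop them.
Initial partition by acceptance: {B,D,E,F,G,H,I} | {A,C}.
Refine {B,D,E,F,G,H,I} on symbol L: members go to different blocks, giving {D,E,F,I} and {B,G,H}.
On input L, block {D,E,F,I} splits into {D,E,F} and {I}.
Refine {D,E,F} on symbol R: members go to different blocks, giving {E,F} and {D}.
On input R, block {A,C} splits into {A} and {C}.
Split {B,G,H} by δ(·,R) → {G,H} and {B}.
No further refinement is possible. Final partition (7 blocks): {E,F} | {A} | {G,H} | {I} | {D} | {C} | {B}.

7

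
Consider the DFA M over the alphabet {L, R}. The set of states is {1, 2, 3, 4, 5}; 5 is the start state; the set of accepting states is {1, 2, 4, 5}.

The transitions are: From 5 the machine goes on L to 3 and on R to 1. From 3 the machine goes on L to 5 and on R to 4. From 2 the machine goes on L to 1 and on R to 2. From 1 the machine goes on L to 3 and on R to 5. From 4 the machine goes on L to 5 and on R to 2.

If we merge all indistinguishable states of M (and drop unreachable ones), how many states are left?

3

Every state is reachable, so we keep all 5.
Initial partition by acceptance: {1,2,4,5} | {3}.
Split {1,2,4,5} by δ(·,L) → {1,5} and {2,4}.
Stable partition: {1,5} | {3} | {2,4} — 3 equivalence classes.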